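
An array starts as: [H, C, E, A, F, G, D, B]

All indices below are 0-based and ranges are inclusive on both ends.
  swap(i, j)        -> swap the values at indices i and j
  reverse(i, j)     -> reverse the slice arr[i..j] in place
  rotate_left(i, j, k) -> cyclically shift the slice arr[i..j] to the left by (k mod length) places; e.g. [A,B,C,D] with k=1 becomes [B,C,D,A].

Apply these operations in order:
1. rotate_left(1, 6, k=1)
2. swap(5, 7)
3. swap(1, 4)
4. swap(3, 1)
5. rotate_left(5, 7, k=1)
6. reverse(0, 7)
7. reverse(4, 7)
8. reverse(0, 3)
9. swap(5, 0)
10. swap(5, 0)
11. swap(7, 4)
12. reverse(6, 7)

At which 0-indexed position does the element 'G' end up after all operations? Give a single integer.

Answer: 4

Derivation:
After 1 (rotate_left(1, 6, k=1)): [H, E, A, F, G, D, C, B]
After 2 (swap(5, 7)): [H, E, A, F, G, B, C, D]
After 3 (swap(1, 4)): [H, G, A, F, E, B, C, D]
After 4 (swap(3, 1)): [H, F, A, G, E, B, C, D]
After 5 (rotate_left(5, 7, k=1)): [H, F, A, G, E, C, D, B]
After 6 (reverse(0, 7)): [B, D, C, E, G, A, F, H]
After 7 (reverse(4, 7)): [B, D, C, E, H, F, A, G]
After 8 (reverse(0, 3)): [E, C, D, B, H, F, A, G]
After 9 (swap(5, 0)): [F, C, D, B, H, E, A, G]
After 10 (swap(5, 0)): [E, C, D, B, H, F, A, G]
After 11 (swap(7, 4)): [E, C, D, B, G, F, A, H]
After 12 (reverse(6, 7)): [E, C, D, B, G, F, H, A]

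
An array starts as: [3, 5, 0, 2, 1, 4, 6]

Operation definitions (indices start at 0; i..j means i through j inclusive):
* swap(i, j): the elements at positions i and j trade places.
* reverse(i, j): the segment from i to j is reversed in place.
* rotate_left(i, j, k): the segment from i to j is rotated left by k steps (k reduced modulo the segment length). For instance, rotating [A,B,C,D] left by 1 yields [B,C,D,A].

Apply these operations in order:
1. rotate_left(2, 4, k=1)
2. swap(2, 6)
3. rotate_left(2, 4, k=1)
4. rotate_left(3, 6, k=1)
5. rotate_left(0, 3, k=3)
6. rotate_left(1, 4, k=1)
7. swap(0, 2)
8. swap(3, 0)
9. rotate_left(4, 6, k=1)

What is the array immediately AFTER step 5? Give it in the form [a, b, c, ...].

After 1 (rotate_left(2, 4, k=1)): [3, 5, 2, 1, 0, 4, 6]
After 2 (swap(2, 6)): [3, 5, 6, 1, 0, 4, 2]
After 3 (rotate_left(2, 4, k=1)): [3, 5, 1, 0, 6, 4, 2]
After 4 (rotate_left(3, 6, k=1)): [3, 5, 1, 6, 4, 2, 0]
After 5 (rotate_left(0, 3, k=3)): [6, 3, 5, 1, 4, 2, 0]

Answer: [6, 3, 5, 1, 4, 2, 0]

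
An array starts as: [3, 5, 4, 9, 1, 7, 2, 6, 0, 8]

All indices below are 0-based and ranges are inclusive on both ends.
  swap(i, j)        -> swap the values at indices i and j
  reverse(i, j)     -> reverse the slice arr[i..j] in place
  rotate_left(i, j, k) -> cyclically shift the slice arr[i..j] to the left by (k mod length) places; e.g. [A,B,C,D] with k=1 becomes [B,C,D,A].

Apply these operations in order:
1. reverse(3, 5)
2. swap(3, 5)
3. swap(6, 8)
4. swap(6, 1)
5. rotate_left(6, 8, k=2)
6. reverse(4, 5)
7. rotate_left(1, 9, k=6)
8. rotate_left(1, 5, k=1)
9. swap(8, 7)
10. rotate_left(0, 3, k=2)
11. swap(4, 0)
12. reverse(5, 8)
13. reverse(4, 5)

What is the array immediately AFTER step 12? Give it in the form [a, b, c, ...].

Answer: [4, 0, 3, 6, 8, 7, 1, 9, 5, 2]

Derivation:
After 1 (reverse(3, 5)): [3, 5, 4, 7, 1, 9, 2, 6, 0, 8]
After 2 (swap(3, 5)): [3, 5, 4, 9, 1, 7, 2, 6, 0, 8]
After 3 (swap(6, 8)): [3, 5, 4, 9, 1, 7, 0, 6, 2, 8]
After 4 (swap(6, 1)): [3, 0, 4, 9, 1, 7, 5, 6, 2, 8]
After 5 (rotate_left(6, 8, k=2)): [3, 0, 4, 9, 1, 7, 2, 5, 6, 8]
After 6 (reverse(4, 5)): [3, 0, 4, 9, 7, 1, 2, 5, 6, 8]
After 7 (rotate_left(1, 9, k=6)): [3, 5, 6, 8, 0, 4, 9, 7, 1, 2]
After 8 (rotate_left(1, 5, k=1)): [3, 6, 8, 0, 4, 5, 9, 7, 1, 2]
After 9 (swap(8, 7)): [3, 6, 8, 0, 4, 5, 9, 1, 7, 2]
After 10 (rotate_left(0, 3, k=2)): [8, 0, 3, 6, 4, 5, 9, 1, 7, 2]
After 11 (swap(4, 0)): [4, 0, 3, 6, 8, 5, 9, 1, 7, 2]
After 12 (reverse(5, 8)): [4, 0, 3, 6, 8, 7, 1, 9, 5, 2]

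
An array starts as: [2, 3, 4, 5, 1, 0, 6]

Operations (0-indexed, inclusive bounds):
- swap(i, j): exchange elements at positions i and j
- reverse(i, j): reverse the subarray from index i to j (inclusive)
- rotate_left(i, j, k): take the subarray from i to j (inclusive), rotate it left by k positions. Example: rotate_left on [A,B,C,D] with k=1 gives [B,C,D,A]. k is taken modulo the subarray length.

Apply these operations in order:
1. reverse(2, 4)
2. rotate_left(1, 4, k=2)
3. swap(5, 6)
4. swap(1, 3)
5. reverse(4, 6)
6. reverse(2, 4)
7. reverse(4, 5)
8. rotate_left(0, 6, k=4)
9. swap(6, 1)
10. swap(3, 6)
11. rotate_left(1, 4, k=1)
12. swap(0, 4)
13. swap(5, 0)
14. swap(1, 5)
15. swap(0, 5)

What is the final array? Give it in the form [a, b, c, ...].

After 1 (reverse(2, 4)): [2, 3, 1, 5, 4, 0, 6]
After 2 (rotate_left(1, 4, k=2)): [2, 5, 4, 3, 1, 0, 6]
After 3 (swap(5, 6)): [2, 5, 4, 3, 1, 6, 0]
After 4 (swap(1, 3)): [2, 3, 4, 5, 1, 6, 0]
After 5 (reverse(4, 6)): [2, 3, 4, 5, 0, 6, 1]
After 6 (reverse(2, 4)): [2, 3, 0, 5, 4, 6, 1]
After 7 (reverse(4, 5)): [2, 3, 0, 5, 6, 4, 1]
After 8 (rotate_left(0, 6, k=4)): [6, 4, 1, 2, 3, 0, 5]
After 9 (swap(6, 1)): [6, 5, 1, 2, 3, 0, 4]
After 10 (swap(3, 6)): [6, 5, 1, 4, 3, 0, 2]
After 11 (rotate_left(1, 4, k=1)): [6, 1, 4, 3, 5, 0, 2]
After 12 (swap(0, 4)): [5, 1, 4, 3, 6, 0, 2]
After 13 (swap(5, 0)): [0, 1, 4, 3, 6, 5, 2]
After 14 (swap(1, 5)): [0, 5, 4, 3, 6, 1, 2]
After 15 (swap(0, 5)): [1, 5, 4, 3, 6, 0, 2]

Answer: [1, 5, 4, 3, 6, 0, 2]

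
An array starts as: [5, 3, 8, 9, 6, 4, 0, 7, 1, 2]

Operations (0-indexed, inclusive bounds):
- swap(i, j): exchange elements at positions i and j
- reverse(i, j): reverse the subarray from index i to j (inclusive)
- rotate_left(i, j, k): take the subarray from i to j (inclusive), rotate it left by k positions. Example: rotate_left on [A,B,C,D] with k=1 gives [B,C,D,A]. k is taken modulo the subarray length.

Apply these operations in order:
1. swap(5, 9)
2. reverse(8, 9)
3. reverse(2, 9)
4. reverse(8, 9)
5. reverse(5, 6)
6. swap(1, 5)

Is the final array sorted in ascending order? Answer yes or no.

After 1 (swap(5, 9)): [5, 3, 8, 9, 6, 2, 0, 7, 1, 4]
After 2 (reverse(8, 9)): [5, 3, 8, 9, 6, 2, 0, 7, 4, 1]
After 3 (reverse(2, 9)): [5, 3, 1, 4, 7, 0, 2, 6, 9, 8]
After 4 (reverse(8, 9)): [5, 3, 1, 4, 7, 0, 2, 6, 8, 9]
After 5 (reverse(5, 6)): [5, 3, 1, 4, 7, 2, 0, 6, 8, 9]
After 6 (swap(1, 5)): [5, 2, 1, 4, 7, 3, 0, 6, 8, 9]

Answer: no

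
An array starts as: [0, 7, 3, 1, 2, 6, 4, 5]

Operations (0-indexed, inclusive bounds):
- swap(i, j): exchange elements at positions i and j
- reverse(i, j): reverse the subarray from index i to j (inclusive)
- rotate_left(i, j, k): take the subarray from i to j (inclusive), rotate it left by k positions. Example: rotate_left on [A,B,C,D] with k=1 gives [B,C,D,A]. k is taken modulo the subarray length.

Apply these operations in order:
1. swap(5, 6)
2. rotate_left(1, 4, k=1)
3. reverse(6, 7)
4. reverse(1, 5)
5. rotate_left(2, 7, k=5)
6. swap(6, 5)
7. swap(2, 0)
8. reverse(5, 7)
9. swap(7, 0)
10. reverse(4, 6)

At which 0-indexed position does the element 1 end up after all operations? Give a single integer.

Answer: 4

Derivation:
After 1 (swap(5, 6)): [0, 7, 3, 1, 2, 4, 6, 5]
After 2 (rotate_left(1, 4, k=1)): [0, 3, 1, 2, 7, 4, 6, 5]
After 3 (reverse(6, 7)): [0, 3, 1, 2, 7, 4, 5, 6]
After 4 (reverse(1, 5)): [0, 4, 7, 2, 1, 3, 5, 6]
After 5 (rotate_left(2, 7, k=5)): [0, 4, 6, 7, 2, 1, 3, 5]
After 6 (swap(6, 5)): [0, 4, 6, 7, 2, 3, 1, 5]
After 7 (swap(2, 0)): [6, 4, 0, 7, 2, 3, 1, 5]
After 8 (reverse(5, 7)): [6, 4, 0, 7, 2, 5, 1, 3]
After 9 (swap(7, 0)): [3, 4, 0, 7, 2, 5, 1, 6]
After 10 (reverse(4, 6)): [3, 4, 0, 7, 1, 5, 2, 6]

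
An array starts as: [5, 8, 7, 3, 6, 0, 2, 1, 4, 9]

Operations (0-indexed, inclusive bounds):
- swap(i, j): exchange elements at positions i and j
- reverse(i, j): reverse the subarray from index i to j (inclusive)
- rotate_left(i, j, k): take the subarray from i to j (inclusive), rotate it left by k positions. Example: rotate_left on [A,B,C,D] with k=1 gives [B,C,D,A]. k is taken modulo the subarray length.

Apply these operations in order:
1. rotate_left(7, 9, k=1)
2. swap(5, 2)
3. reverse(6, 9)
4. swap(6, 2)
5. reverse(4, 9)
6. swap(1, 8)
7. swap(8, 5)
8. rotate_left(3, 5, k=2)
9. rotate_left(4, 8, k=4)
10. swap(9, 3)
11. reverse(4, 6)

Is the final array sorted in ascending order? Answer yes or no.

Answer: no

Derivation:
After 1 (rotate_left(7, 9, k=1)): [5, 8, 7, 3, 6, 0, 2, 4, 9, 1]
After 2 (swap(5, 2)): [5, 8, 0, 3, 6, 7, 2, 4, 9, 1]
After 3 (reverse(6, 9)): [5, 8, 0, 3, 6, 7, 1, 9, 4, 2]
After 4 (swap(6, 2)): [5, 8, 1, 3, 6, 7, 0, 9, 4, 2]
After 5 (reverse(4, 9)): [5, 8, 1, 3, 2, 4, 9, 0, 7, 6]
After 6 (swap(1, 8)): [5, 7, 1, 3, 2, 4, 9, 0, 8, 6]
After 7 (swap(8, 5)): [5, 7, 1, 3, 2, 8, 9, 0, 4, 6]
After 8 (rotate_left(3, 5, k=2)): [5, 7, 1, 8, 3, 2, 9, 0, 4, 6]
After 9 (rotate_left(4, 8, k=4)): [5, 7, 1, 8, 4, 3, 2, 9, 0, 6]
After 10 (swap(9, 3)): [5, 7, 1, 6, 4, 3, 2, 9, 0, 8]
After 11 (reverse(4, 6)): [5, 7, 1, 6, 2, 3, 4, 9, 0, 8]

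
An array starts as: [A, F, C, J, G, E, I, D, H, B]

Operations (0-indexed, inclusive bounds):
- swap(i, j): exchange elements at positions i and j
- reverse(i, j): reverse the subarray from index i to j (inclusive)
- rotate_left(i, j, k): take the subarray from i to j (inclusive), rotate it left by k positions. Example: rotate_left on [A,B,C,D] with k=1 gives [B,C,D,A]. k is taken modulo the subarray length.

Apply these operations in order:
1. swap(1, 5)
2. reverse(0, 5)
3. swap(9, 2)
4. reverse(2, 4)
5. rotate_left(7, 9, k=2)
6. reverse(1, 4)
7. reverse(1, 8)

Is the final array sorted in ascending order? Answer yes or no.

After 1 (swap(1, 5)): [A, E, C, J, G, F, I, D, H, B]
After 2 (reverse(0, 5)): [F, G, J, C, E, A, I, D, H, B]
After 3 (swap(9, 2)): [F, G, B, C, E, A, I, D, H, J]
After 4 (reverse(2, 4)): [F, G, E, C, B, A, I, D, H, J]
After 5 (rotate_left(7, 9, k=2)): [F, G, E, C, B, A, I, J, D, H]
After 6 (reverse(1, 4)): [F, B, C, E, G, A, I, J, D, H]
After 7 (reverse(1, 8)): [F, D, J, I, A, G, E, C, B, H]

Answer: no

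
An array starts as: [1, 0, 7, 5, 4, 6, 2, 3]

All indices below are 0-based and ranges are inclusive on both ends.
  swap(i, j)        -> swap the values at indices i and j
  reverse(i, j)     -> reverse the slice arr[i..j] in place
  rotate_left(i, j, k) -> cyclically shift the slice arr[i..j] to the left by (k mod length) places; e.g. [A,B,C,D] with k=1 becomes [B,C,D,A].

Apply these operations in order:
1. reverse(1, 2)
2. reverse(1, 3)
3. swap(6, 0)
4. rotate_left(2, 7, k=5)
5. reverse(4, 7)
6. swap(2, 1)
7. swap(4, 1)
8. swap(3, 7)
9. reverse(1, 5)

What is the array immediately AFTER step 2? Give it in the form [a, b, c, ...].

Answer: [1, 5, 0, 7, 4, 6, 2, 3]

Derivation:
After 1 (reverse(1, 2)): [1, 7, 0, 5, 4, 6, 2, 3]
After 2 (reverse(1, 3)): [1, 5, 0, 7, 4, 6, 2, 3]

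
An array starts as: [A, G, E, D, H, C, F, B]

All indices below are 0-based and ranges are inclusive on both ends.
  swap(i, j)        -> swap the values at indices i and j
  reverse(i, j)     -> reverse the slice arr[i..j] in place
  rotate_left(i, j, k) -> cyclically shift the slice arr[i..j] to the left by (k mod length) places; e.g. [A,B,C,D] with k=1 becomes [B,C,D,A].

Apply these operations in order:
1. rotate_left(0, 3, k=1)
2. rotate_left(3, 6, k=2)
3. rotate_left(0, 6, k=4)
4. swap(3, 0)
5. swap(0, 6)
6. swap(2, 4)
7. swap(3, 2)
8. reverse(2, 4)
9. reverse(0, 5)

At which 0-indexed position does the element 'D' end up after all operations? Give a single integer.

Answer: 0

Derivation:
After 1 (rotate_left(0, 3, k=1)): [G, E, D, A, H, C, F, B]
After 2 (rotate_left(3, 6, k=2)): [G, E, D, C, F, A, H, B]
After 3 (rotate_left(0, 6, k=4)): [F, A, H, G, E, D, C, B]
After 4 (swap(3, 0)): [G, A, H, F, E, D, C, B]
After 5 (swap(0, 6)): [C, A, H, F, E, D, G, B]
After 6 (swap(2, 4)): [C, A, E, F, H, D, G, B]
After 7 (swap(3, 2)): [C, A, F, E, H, D, G, B]
After 8 (reverse(2, 4)): [C, A, H, E, F, D, G, B]
After 9 (reverse(0, 5)): [D, F, E, H, A, C, G, B]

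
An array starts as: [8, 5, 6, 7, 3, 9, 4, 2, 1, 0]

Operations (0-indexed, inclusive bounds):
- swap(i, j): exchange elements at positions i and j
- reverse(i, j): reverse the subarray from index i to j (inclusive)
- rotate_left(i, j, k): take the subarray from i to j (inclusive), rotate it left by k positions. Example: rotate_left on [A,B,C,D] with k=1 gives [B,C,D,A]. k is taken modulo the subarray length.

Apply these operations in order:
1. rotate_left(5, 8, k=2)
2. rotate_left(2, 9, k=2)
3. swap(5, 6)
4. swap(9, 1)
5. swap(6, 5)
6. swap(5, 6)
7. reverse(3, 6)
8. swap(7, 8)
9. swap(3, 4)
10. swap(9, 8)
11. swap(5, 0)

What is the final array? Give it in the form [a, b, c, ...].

After 1 (rotate_left(5, 8, k=2)): [8, 5, 6, 7, 3, 2, 1, 9, 4, 0]
After 2 (rotate_left(2, 9, k=2)): [8, 5, 3, 2, 1, 9, 4, 0, 6, 7]
After 3 (swap(5, 6)): [8, 5, 3, 2, 1, 4, 9, 0, 6, 7]
After 4 (swap(9, 1)): [8, 7, 3, 2, 1, 4, 9, 0, 6, 5]
After 5 (swap(6, 5)): [8, 7, 3, 2, 1, 9, 4, 0, 6, 5]
After 6 (swap(5, 6)): [8, 7, 3, 2, 1, 4, 9, 0, 6, 5]
After 7 (reverse(3, 6)): [8, 7, 3, 9, 4, 1, 2, 0, 6, 5]
After 8 (swap(7, 8)): [8, 7, 3, 9, 4, 1, 2, 6, 0, 5]
After 9 (swap(3, 4)): [8, 7, 3, 4, 9, 1, 2, 6, 0, 5]
After 10 (swap(9, 8)): [8, 7, 3, 4, 9, 1, 2, 6, 5, 0]
After 11 (swap(5, 0)): [1, 7, 3, 4, 9, 8, 2, 6, 5, 0]

Answer: [1, 7, 3, 4, 9, 8, 2, 6, 5, 0]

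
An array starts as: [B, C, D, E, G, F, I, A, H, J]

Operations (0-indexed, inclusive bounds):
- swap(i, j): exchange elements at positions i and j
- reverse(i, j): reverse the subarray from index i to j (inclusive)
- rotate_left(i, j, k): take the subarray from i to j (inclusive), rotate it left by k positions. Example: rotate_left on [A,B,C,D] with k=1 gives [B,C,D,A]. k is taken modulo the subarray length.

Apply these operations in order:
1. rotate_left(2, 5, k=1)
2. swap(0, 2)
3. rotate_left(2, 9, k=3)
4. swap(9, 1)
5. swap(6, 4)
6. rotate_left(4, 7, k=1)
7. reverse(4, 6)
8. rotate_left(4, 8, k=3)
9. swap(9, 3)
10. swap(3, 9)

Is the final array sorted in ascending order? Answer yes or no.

After 1 (rotate_left(2, 5, k=1)): [B, C, E, G, F, D, I, A, H, J]
After 2 (swap(0, 2)): [E, C, B, G, F, D, I, A, H, J]
After 3 (rotate_left(2, 9, k=3)): [E, C, D, I, A, H, J, B, G, F]
After 4 (swap(9, 1)): [E, F, D, I, A, H, J, B, G, C]
After 5 (swap(6, 4)): [E, F, D, I, J, H, A, B, G, C]
After 6 (rotate_left(4, 7, k=1)): [E, F, D, I, H, A, B, J, G, C]
After 7 (reverse(4, 6)): [E, F, D, I, B, A, H, J, G, C]
After 8 (rotate_left(4, 8, k=3)): [E, F, D, I, J, G, B, A, H, C]
After 9 (swap(9, 3)): [E, F, D, C, J, G, B, A, H, I]
After 10 (swap(3, 9)): [E, F, D, I, J, G, B, A, H, C]

Answer: no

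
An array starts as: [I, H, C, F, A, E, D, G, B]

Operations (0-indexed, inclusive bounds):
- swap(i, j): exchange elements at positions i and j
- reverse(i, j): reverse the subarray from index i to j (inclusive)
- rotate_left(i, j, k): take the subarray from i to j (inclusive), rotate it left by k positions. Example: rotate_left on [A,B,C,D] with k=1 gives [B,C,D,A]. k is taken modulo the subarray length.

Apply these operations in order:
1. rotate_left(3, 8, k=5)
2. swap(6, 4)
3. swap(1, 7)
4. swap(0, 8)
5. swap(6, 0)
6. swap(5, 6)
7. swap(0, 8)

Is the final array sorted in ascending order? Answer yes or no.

After 1 (rotate_left(3, 8, k=5)): [I, H, C, B, F, A, E, D, G]
After 2 (swap(6, 4)): [I, H, C, B, E, A, F, D, G]
After 3 (swap(1, 7)): [I, D, C, B, E, A, F, H, G]
After 4 (swap(0, 8)): [G, D, C, B, E, A, F, H, I]
After 5 (swap(6, 0)): [F, D, C, B, E, A, G, H, I]
After 6 (swap(5, 6)): [F, D, C, B, E, G, A, H, I]
After 7 (swap(0, 8)): [I, D, C, B, E, G, A, H, F]

Answer: no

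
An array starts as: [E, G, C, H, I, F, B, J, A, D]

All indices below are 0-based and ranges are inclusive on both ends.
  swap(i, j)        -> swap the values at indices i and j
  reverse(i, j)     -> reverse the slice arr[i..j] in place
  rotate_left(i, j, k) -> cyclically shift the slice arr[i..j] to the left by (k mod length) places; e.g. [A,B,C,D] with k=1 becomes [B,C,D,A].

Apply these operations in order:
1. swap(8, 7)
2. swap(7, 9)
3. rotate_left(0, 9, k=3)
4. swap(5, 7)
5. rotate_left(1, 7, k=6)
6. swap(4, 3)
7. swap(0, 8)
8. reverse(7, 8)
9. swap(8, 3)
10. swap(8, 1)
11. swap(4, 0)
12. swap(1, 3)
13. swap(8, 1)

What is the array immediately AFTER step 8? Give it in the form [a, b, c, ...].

Answer: [G, J, I, B, F, D, E, H, A, C]

Derivation:
After 1 (swap(8, 7)): [E, G, C, H, I, F, B, A, J, D]
After 2 (swap(7, 9)): [E, G, C, H, I, F, B, D, J, A]
After 3 (rotate_left(0, 9, k=3)): [H, I, F, B, D, J, A, E, G, C]
After 4 (swap(5, 7)): [H, I, F, B, D, E, A, J, G, C]
After 5 (rotate_left(1, 7, k=6)): [H, J, I, F, B, D, E, A, G, C]
After 6 (swap(4, 3)): [H, J, I, B, F, D, E, A, G, C]
After 7 (swap(0, 8)): [G, J, I, B, F, D, E, A, H, C]
After 8 (reverse(7, 8)): [G, J, I, B, F, D, E, H, A, C]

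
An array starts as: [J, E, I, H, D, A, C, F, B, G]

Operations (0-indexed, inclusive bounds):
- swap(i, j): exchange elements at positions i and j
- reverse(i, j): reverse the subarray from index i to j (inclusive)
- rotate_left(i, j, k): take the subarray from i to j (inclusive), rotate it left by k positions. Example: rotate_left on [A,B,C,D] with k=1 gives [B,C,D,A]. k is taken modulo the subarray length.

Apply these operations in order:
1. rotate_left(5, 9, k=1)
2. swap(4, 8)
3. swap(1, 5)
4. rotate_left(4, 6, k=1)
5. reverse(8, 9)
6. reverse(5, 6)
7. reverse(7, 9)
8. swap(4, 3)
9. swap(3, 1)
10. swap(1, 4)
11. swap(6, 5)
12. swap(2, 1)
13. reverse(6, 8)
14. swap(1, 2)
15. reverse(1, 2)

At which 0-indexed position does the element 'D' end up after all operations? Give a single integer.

After 1 (rotate_left(5, 9, k=1)): [J, E, I, H, D, C, F, B, G, A]
After 2 (swap(4, 8)): [J, E, I, H, G, C, F, B, D, A]
After 3 (swap(1, 5)): [J, C, I, H, G, E, F, B, D, A]
After 4 (rotate_left(4, 6, k=1)): [J, C, I, H, E, F, G, B, D, A]
After 5 (reverse(8, 9)): [J, C, I, H, E, F, G, B, A, D]
After 6 (reverse(5, 6)): [J, C, I, H, E, G, F, B, A, D]
After 7 (reverse(7, 9)): [J, C, I, H, E, G, F, D, A, B]
After 8 (swap(4, 3)): [J, C, I, E, H, G, F, D, A, B]
After 9 (swap(3, 1)): [J, E, I, C, H, G, F, D, A, B]
After 10 (swap(1, 4)): [J, H, I, C, E, G, F, D, A, B]
After 11 (swap(6, 5)): [J, H, I, C, E, F, G, D, A, B]
After 12 (swap(2, 1)): [J, I, H, C, E, F, G, D, A, B]
After 13 (reverse(6, 8)): [J, I, H, C, E, F, A, D, G, B]
After 14 (swap(1, 2)): [J, H, I, C, E, F, A, D, G, B]
After 15 (reverse(1, 2)): [J, I, H, C, E, F, A, D, G, B]

Answer: 7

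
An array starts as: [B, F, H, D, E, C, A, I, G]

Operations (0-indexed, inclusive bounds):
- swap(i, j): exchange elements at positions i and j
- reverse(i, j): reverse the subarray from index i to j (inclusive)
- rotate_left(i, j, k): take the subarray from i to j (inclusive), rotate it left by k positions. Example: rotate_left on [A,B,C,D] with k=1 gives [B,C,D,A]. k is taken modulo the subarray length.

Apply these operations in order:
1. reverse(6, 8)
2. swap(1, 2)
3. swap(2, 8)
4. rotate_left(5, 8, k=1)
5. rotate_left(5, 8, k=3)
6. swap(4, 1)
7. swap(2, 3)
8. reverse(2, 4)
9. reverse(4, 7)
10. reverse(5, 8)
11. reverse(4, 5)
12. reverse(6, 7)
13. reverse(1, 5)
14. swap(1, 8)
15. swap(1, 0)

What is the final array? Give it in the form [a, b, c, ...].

Answer: [G, B, F, A, H, E, C, D, I]

Derivation:
After 1 (reverse(6, 8)): [B, F, H, D, E, C, G, I, A]
After 2 (swap(1, 2)): [B, H, F, D, E, C, G, I, A]
After 3 (swap(2, 8)): [B, H, A, D, E, C, G, I, F]
After 4 (rotate_left(5, 8, k=1)): [B, H, A, D, E, G, I, F, C]
After 5 (rotate_left(5, 8, k=3)): [B, H, A, D, E, C, G, I, F]
After 6 (swap(4, 1)): [B, E, A, D, H, C, G, I, F]
After 7 (swap(2, 3)): [B, E, D, A, H, C, G, I, F]
After 8 (reverse(2, 4)): [B, E, H, A, D, C, G, I, F]
After 9 (reverse(4, 7)): [B, E, H, A, I, G, C, D, F]
After 10 (reverse(5, 8)): [B, E, H, A, I, F, D, C, G]
After 11 (reverse(4, 5)): [B, E, H, A, F, I, D, C, G]
After 12 (reverse(6, 7)): [B, E, H, A, F, I, C, D, G]
After 13 (reverse(1, 5)): [B, I, F, A, H, E, C, D, G]
After 14 (swap(1, 8)): [B, G, F, A, H, E, C, D, I]
After 15 (swap(1, 0)): [G, B, F, A, H, E, C, D, I]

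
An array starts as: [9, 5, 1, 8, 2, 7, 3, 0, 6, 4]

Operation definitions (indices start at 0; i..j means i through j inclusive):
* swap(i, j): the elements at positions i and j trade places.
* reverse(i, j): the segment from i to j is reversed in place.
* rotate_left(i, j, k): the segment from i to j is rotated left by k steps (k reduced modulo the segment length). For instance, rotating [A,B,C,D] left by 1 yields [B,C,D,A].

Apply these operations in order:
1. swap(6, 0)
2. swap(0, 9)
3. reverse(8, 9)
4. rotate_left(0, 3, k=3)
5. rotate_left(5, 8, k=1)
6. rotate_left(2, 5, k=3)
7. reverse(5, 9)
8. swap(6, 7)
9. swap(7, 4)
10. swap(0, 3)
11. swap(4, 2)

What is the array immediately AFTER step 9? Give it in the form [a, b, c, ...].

Answer: [8, 4, 9, 5, 7, 6, 3, 1, 0, 2]

Derivation:
After 1 (swap(6, 0)): [3, 5, 1, 8, 2, 7, 9, 0, 6, 4]
After 2 (swap(0, 9)): [4, 5, 1, 8, 2, 7, 9, 0, 6, 3]
After 3 (reverse(8, 9)): [4, 5, 1, 8, 2, 7, 9, 0, 3, 6]
After 4 (rotate_left(0, 3, k=3)): [8, 4, 5, 1, 2, 7, 9, 0, 3, 6]
After 5 (rotate_left(5, 8, k=1)): [8, 4, 5, 1, 2, 9, 0, 3, 7, 6]
After 6 (rotate_left(2, 5, k=3)): [8, 4, 9, 5, 1, 2, 0, 3, 7, 6]
After 7 (reverse(5, 9)): [8, 4, 9, 5, 1, 6, 7, 3, 0, 2]
After 8 (swap(6, 7)): [8, 4, 9, 5, 1, 6, 3, 7, 0, 2]
After 9 (swap(7, 4)): [8, 4, 9, 5, 7, 6, 3, 1, 0, 2]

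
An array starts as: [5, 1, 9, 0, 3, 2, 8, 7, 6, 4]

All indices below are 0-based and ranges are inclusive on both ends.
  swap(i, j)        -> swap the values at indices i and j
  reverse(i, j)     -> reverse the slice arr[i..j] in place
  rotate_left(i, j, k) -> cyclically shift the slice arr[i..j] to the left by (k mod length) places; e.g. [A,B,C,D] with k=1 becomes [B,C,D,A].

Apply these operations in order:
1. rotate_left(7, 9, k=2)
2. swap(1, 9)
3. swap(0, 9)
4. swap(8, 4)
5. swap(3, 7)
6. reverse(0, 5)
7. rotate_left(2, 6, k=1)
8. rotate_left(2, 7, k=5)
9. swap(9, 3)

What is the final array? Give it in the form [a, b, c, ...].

Answer: [2, 7, 0, 5, 6, 1, 8, 4, 3, 9]

Derivation:
After 1 (rotate_left(7, 9, k=2)): [5, 1, 9, 0, 3, 2, 8, 4, 7, 6]
After 2 (swap(1, 9)): [5, 6, 9, 0, 3, 2, 8, 4, 7, 1]
After 3 (swap(0, 9)): [1, 6, 9, 0, 3, 2, 8, 4, 7, 5]
After 4 (swap(8, 4)): [1, 6, 9, 0, 7, 2, 8, 4, 3, 5]
After 5 (swap(3, 7)): [1, 6, 9, 4, 7, 2, 8, 0, 3, 5]
After 6 (reverse(0, 5)): [2, 7, 4, 9, 6, 1, 8, 0, 3, 5]
After 7 (rotate_left(2, 6, k=1)): [2, 7, 9, 6, 1, 8, 4, 0, 3, 5]
After 8 (rotate_left(2, 7, k=5)): [2, 7, 0, 9, 6, 1, 8, 4, 3, 5]
After 9 (swap(9, 3)): [2, 7, 0, 5, 6, 1, 8, 4, 3, 9]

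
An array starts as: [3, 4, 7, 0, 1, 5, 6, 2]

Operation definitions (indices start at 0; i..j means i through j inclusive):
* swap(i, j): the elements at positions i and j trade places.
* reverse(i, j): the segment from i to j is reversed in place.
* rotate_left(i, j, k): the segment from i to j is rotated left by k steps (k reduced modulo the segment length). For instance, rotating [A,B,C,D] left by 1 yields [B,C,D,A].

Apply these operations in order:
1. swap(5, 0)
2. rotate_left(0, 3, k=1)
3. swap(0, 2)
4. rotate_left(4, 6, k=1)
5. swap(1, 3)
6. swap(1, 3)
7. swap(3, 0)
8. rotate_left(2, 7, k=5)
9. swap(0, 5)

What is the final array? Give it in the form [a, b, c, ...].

Answer: [3, 7, 2, 4, 0, 5, 6, 1]

Derivation:
After 1 (swap(5, 0)): [5, 4, 7, 0, 1, 3, 6, 2]
After 2 (rotate_left(0, 3, k=1)): [4, 7, 0, 5, 1, 3, 6, 2]
After 3 (swap(0, 2)): [0, 7, 4, 5, 1, 3, 6, 2]
After 4 (rotate_left(4, 6, k=1)): [0, 7, 4, 5, 3, 6, 1, 2]
After 5 (swap(1, 3)): [0, 5, 4, 7, 3, 6, 1, 2]
After 6 (swap(1, 3)): [0, 7, 4, 5, 3, 6, 1, 2]
After 7 (swap(3, 0)): [5, 7, 4, 0, 3, 6, 1, 2]
After 8 (rotate_left(2, 7, k=5)): [5, 7, 2, 4, 0, 3, 6, 1]
After 9 (swap(0, 5)): [3, 7, 2, 4, 0, 5, 6, 1]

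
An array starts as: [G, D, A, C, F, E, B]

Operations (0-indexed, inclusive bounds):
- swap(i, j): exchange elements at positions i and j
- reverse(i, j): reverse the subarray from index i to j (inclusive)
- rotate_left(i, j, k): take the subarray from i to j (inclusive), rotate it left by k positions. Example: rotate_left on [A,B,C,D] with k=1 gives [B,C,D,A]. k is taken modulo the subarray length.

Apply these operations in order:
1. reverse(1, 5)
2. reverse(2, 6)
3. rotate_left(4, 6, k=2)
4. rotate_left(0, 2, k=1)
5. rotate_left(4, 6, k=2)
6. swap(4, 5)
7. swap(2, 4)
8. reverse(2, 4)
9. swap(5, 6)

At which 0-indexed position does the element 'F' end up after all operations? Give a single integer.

After 1 (reverse(1, 5)): [G, E, F, C, A, D, B]
After 2 (reverse(2, 6)): [G, E, B, D, A, C, F]
After 3 (rotate_left(4, 6, k=2)): [G, E, B, D, F, A, C]
After 4 (rotate_left(0, 2, k=1)): [E, B, G, D, F, A, C]
After 5 (rotate_left(4, 6, k=2)): [E, B, G, D, C, F, A]
After 6 (swap(4, 5)): [E, B, G, D, F, C, A]
After 7 (swap(2, 4)): [E, B, F, D, G, C, A]
After 8 (reverse(2, 4)): [E, B, G, D, F, C, A]
After 9 (swap(5, 6)): [E, B, G, D, F, A, C]

Answer: 4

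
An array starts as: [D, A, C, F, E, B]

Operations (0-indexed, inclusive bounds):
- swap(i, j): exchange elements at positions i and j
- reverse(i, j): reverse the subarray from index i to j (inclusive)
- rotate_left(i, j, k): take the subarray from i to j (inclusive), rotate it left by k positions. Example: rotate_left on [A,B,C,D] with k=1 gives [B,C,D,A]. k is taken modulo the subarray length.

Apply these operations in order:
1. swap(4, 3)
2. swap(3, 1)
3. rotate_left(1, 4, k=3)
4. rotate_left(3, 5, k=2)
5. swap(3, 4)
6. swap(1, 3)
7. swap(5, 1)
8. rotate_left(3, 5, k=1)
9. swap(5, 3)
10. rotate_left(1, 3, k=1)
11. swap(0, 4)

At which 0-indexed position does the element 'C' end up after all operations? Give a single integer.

Answer: 0

Derivation:
After 1 (swap(4, 3)): [D, A, C, E, F, B]
After 2 (swap(3, 1)): [D, E, C, A, F, B]
After 3 (rotate_left(1, 4, k=3)): [D, F, E, C, A, B]
After 4 (rotate_left(3, 5, k=2)): [D, F, E, B, C, A]
After 5 (swap(3, 4)): [D, F, E, C, B, A]
After 6 (swap(1, 3)): [D, C, E, F, B, A]
After 7 (swap(5, 1)): [D, A, E, F, B, C]
After 8 (rotate_left(3, 5, k=1)): [D, A, E, B, C, F]
After 9 (swap(5, 3)): [D, A, E, F, C, B]
After 10 (rotate_left(1, 3, k=1)): [D, E, F, A, C, B]
After 11 (swap(0, 4)): [C, E, F, A, D, B]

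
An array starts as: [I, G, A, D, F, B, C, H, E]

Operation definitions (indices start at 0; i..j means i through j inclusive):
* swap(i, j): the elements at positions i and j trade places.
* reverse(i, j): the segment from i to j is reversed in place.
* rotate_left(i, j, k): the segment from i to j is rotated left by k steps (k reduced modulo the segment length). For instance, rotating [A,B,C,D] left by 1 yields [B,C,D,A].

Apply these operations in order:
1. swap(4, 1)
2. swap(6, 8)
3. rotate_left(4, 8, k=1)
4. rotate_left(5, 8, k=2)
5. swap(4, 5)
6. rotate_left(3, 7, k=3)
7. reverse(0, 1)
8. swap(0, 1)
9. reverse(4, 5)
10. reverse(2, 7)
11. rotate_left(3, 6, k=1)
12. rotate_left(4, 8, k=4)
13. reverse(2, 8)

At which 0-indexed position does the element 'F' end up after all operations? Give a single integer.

Answer: 1

Derivation:
After 1 (swap(4, 1)): [I, F, A, D, G, B, C, H, E]
After 2 (swap(6, 8)): [I, F, A, D, G, B, E, H, C]
After 3 (rotate_left(4, 8, k=1)): [I, F, A, D, B, E, H, C, G]
After 4 (rotate_left(5, 8, k=2)): [I, F, A, D, B, C, G, E, H]
After 5 (swap(4, 5)): [I, F, A, D, C, B, G, E, H]
After 6 (rotate_left(3, 7, k=3)): [I, F, A, G, E, D, C, B, H]
After 7 (reverse(0, 1)): [F, I, A, G, E, D, C, B, H]
After 8 (swap(0, 1)): [I, F, A, G, E, D, C, B, H]
After 9 (reverse(4, 5)): [I, F, A, G, D, E, C, B, H]
After 10 (reverse(2, 7)): [I, F, B, C, E, D, G, A, H]
After 11 (rotate_left(3, 6, k=1)): [I, F, B, E, D, G, C, A, H]
After 12 (rotate_left(4, 8, k=4)): [I, F, B, E, H, D, G, C, A]
After 13 (reverse(2, 8)): [I, F, A, C, G, D, H, E, B]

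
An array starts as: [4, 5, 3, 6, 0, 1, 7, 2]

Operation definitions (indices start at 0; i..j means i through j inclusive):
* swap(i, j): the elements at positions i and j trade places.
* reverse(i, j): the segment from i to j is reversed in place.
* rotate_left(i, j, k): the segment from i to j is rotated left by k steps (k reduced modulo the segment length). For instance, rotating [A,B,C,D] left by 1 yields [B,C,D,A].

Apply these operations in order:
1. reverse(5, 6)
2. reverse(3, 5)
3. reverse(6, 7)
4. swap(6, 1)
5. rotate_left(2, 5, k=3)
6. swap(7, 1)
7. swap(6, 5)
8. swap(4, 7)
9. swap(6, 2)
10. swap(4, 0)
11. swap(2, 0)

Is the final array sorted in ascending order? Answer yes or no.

Answer: yes

Derivation:
After 1 (reverse(5, 6)): [4, 5, 3, 6, 0, 7, 1, 2]
After 2 (reverse(3, 5)): [4, 5, 3, 7, 0, 6, 1, 2]
After 3 (reverse(6, 7)): [4, 5, 3, 7, 0, 6, 2, 1]
After 4 (swap(6, 1)): [4, 2, 3, 7, 0, 6, 5, 1]
After 5 (rotate_left(2, 5, k=3)): [4, 2, 6, 3, 7, 0, 5, 1]
After 6 (swap(7, 1)): [4, 1, 6, 3, 7, 0, 5, 2]
After 7 (swap(6, 5)): [4, 1, 6, 3, 7, 5, 0, 2]
After 8 (swap(4, 7)): [4, 1, 6, 3, 2, 5, 0, 7]
After 9 (swap(6, 2)): [4, 1, 0, 3, 2, 5, 6, 7]
After 10 (swap(4, 0)): [2, 1, 0, 3, 4, 5, 6, 7]
After 11 (swap(2, 0)): [0, 1, 2, 3, 4, 5, 6, 7]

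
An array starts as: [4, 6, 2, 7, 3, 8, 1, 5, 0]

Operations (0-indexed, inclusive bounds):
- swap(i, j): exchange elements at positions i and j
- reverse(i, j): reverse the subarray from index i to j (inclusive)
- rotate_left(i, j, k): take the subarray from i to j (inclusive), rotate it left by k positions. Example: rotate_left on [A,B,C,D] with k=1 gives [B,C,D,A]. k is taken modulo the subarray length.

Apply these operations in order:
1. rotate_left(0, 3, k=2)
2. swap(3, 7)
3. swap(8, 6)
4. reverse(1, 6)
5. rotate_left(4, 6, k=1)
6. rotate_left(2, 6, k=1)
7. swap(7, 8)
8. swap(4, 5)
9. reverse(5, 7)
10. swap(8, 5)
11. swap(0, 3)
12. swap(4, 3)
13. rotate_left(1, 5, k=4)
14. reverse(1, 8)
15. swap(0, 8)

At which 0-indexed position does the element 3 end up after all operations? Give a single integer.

After 1 (rotate_left(0, 3, k=2)): [2, 7, 4, 6, 3, 8, 1, 5, 0]
After 2 (swap(3, 7)): [2, 7, 4, 5, 3, 8, 1, 6, 0]
After 3 (swap(8, 6)): [2, 7, 4, 5, 3, 8, 0, 6, 1]
After 4 (reverse(1, 6)): [2, 0, 8, 3, 5, 4, 7, 6, 1]
After 5 (rotate_left(4, 6, k=1)): [2, 0, 8, 3, 4, 7, 5, 6, 1]
After 6 (rotate_left(2, 6, k=1)): [2, 0, 3, 4, 7, 5, 8, 6, 1]
After 7 (swap(7, 8)): [2, 0, 3, 4, 7, 5, 8, 1, 6]
After 8 (swap(4, 5)): [2, 0, 3, 4, 5, 7, 8, 1, 6]
After 9 (reverse(5, 7)): [2, 0, 3, 4, 5, 1, 8, 7, 6]
After 10 (swap(8, 5)): [2, 0, 3, 4, 5, 6, 8, 7, 1]
After 11 (swap(0, 3)): [4, 0, 3, 2, 5, 6, 8, 7, 1]
After 12 (swap(4, 3)): [4, 0, 3, 5, 2, 6, 8, 7, 1]
After 13 (rotate_left(1, 5, k=4)): [4, 6, 0, 3, 5, 2, 8, 7, 1]
After 14 (reverse(1, 8)): [4, 1, 7, 8, 2, 5, 3, 0, 6]
After 15 (swap(0, 8)): [6, 1, 7, 8, 2, 5, 3, 0, 4]

Answer: 6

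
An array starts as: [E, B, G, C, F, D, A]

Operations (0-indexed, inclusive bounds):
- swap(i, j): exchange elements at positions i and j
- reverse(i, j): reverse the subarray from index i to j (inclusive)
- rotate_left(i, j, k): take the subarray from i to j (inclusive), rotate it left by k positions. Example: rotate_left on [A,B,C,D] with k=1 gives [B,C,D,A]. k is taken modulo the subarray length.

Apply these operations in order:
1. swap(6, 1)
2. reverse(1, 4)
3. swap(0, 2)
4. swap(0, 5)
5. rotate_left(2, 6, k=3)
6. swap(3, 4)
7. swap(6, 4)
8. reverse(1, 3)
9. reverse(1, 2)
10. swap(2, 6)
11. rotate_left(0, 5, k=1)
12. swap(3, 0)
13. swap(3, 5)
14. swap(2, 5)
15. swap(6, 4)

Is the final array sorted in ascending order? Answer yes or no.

Answer: yes

Derivation:
After 1 (swap(6, 1)): [E, A, G, C, F, D, B]
After 2 (reverse(1, 4)): [E, F, C, G, A, D, B]
After 3 (swap(0, 2)): [C, F, E, G, A, D, B]
After 4 (swap(0, 5)): [D, F, E, G, A, C, B]
After 5 (rotate_left(2, 6, k=3)): [D, F, C, B, E, G, A]
After 6 (swap(3, 4)): [D, F, C, E, B, G, A]
After 7 (swap(6, 4)): [D, F, C, E, A, G, B]
After 8 (reverse(1, 3)): [D, E, C, F, A, G, B]
After 9 (reverse(1, 2)): [D, C, E, F, A, G, B]
After 10 (swap(2, 6)): [D, C, B, F, A, G, E]
After 11 (rotate_left(0, 5, k=1)): [C, B, F, A, G, D, E]
After 12 (swap(3, 0)): [A, B, F, C, G, D, E]
After 13 (swap(3, 5)): [A, B, F, D, G, C, E]
After 14 (swap(2, 5)): [A, B, C, D, G, F, E]
After 15 (swap(6, 4)): [A, B, C, D, E, F, G]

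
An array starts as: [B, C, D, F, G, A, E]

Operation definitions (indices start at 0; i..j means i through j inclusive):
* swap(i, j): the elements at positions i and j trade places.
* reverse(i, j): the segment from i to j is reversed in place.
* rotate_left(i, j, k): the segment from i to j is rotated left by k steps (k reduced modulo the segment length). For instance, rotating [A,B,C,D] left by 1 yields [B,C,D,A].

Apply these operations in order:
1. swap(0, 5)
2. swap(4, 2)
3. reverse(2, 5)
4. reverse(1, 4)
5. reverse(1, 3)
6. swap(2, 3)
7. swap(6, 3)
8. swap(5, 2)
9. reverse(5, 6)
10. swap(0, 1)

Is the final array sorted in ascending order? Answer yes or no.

Answer: no

Derivation:
After 1 (swap(0, 5)): [A, C, D, F, G, B, E]
After 2 (swap(4, 2)): [A, C, G, F, D, B, E]
After 3 (reverse(2, 5)): [A, C, B, D, F, G, E]
After 4 (reverse(1, 4)): [A, F, D, B, C, G, E]
After 5 (reverse(1, 3)): [A, B, D, F, C, G, E]
After 6 (swap(2, 3)): [A, B, F, D, C, G, E]
After 7 (swap(6, 3)): [A, B, F, E, C, G, D]
After 8 (swap(5, 2)): [A, B, G, E, C, F, D]
After 9 (reverse(5, 6)): [A, B, G, E, C, D, F]
After 10 (swap(0, 1)): [B, A, G, E, C, D, F]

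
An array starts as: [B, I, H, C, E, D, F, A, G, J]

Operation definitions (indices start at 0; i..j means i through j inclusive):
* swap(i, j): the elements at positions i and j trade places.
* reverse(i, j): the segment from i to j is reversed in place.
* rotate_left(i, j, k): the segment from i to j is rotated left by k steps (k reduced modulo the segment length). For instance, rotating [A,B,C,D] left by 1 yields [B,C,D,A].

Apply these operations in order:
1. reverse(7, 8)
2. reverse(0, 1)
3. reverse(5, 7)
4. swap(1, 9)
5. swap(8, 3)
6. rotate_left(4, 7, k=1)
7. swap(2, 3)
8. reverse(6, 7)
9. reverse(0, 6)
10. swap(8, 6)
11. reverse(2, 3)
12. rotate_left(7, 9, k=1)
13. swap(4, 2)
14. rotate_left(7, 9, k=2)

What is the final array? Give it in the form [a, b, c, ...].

Answer: [E, F, A, G, H, J, C, D, I, B]

Derivation:
After 1 (reverse(7, 8)): [B, I, H, C, E, D, F, G, A, J]
After 2 (reverse(0, 1)): [I, B, H, C, E, D, F, G, A, J]
After 3 (reverse(5, 7)): [I, B, H, C, E, G, F, D, A, J]
After 4 (swap(1, 9)): [I, J, H, C, E, G, F, D, A, B]
After 5 (swap(8, 3)): [I, J, H, A, E, G, F, D, C, B]
After 6 (rotate_left(4, 7, k=1)): [I, J, H, A, G, F, D, E, C, B]
After 7 (swap(2, 3)): [I, J, A, H, G, F, D, E, C, B]
After 8 (reverse(6, 7)): [I, J, A, H, G, F, E, D, C, B]
After 9 (reverse(0, 6)): [E, F, G, H, A, J, I, D, C, B]
After 10 (swap(8, 6)): [E, F, G, H, A, J, C, D, I, B]
After 11 (reverse(2, 3)): [E, F, H, G, A, J, C, D, I, B]
After 12 (rotate_left(7, 9, k=1)): [E, F, H, G, A, J, C, I, B, D]
After 13 (swap(4, 2)): [E, F, A, G, H, J, C, I, B, D]
After 14 (rotate_left(7, 9, k=2)): [E, F, A, G, H, J, C, D, I, B]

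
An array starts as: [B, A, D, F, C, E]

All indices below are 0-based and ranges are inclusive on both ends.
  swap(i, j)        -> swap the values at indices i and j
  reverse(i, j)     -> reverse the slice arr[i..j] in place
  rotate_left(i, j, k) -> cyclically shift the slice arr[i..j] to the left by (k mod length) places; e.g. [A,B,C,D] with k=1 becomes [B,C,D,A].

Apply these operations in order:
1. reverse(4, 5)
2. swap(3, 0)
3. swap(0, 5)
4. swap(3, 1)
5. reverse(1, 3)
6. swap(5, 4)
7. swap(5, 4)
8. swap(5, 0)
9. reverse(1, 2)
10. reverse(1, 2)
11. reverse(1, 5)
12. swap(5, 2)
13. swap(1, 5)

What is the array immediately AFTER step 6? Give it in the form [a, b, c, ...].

After 1 (reverse(4, 5)): [B, A, D, F, E, C]
After 2 (swap(3, 0)): [F, A, D, B, E, C]
After 3 (swap(0, 5)): [C, A, D, B, E, F]
After 4 (swap(3, 1)): [C, B, D, A, E, F]
After 5 (reverse(1, 3)): [C, A, D, B, E, F]
After 6 (swap(5, 4)): [C, A, D, B, F, E]

Answer: [C, A, D, B, F, E]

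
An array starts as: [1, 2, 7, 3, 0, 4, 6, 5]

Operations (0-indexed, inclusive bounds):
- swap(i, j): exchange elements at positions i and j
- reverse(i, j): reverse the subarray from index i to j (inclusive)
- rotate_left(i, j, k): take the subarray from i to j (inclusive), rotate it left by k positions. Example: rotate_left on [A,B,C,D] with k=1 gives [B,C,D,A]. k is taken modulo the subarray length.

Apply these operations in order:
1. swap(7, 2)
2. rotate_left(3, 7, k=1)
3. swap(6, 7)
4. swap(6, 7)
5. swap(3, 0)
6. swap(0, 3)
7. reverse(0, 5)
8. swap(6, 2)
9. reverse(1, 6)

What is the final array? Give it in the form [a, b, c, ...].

Answer: [6, 0, 1, 2, 5, 7, 4, 3]

Derivation:
After 1 (swap(7, 2)): [1, 2, 5, 3, 0, 4, 6, 7]
After 2 (rotate_left(3, 7, k=1)): [1, 2, 5, 0, 4, 6, 7, 3]
After 3 (swap(6, 7)): [1, 2, 5, 0, 4, 6, 3, 7]
After 4 (swap(6, 7)): [1, 2, 5, 0, 4, 6, 7, 3]
After 5 (swap(3, 0)): [0, 2, 5, 1, 4, 6, 7, 3]
After 6 (swap(0, 3)): [1, 2, 5, 0, 4, 6, 7, 3]
After 7 (reverse(0, 5)): [6, 4, 0, 5, 2, 1, 7, 3]
After 8 (swap(6, 2)): [6, 4, 7, 5, 2, 1, 0, 3]
After 9 (reverse(1, 6)): [6, 0, 1, 2, 5, 7, 4, 3]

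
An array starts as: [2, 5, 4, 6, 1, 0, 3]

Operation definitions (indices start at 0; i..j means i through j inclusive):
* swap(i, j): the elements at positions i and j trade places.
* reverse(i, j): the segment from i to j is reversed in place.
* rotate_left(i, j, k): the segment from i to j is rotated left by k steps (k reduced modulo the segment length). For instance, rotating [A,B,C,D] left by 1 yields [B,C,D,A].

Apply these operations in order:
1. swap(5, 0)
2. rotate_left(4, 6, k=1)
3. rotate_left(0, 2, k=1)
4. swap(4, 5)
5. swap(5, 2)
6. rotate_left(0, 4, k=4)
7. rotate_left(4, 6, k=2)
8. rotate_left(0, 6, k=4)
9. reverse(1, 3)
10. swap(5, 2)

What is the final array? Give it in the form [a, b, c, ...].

Answer: [1, 3, 4, 6, 5, 0, 2]

Derivation:
After 1 (swap(5, 0)): [0, 5, 4, 6, 1, 2, 3]
After 2 (rotate_left(4, 6, k=1)): [0, 5, 4, 6, 2, 3, 1]
After 3 (rotate_left(0, 2, k=1)): [5, 4, 0, 6, 2, 3, 1]
After 4 (swap(4, 5)): [5, 4, 0, 6, 3, 2, 1]
After 5 (swap(5, 2)): [5, 4, 2, 6, 3, 0, 1]
After 6 (rotate_left(0, 4, k=4)): [3, 5, 4, 2, 6, 0, 1]
After 7 (rotate_left(4, 6, k=2)): [3, 5, 4, 2, 1, 6, 0]
After 8 (rotate_left(0, 6, k=4)): [1, 6, 0, 3, 5, 4, 2]
After 9 (reverse(1, 3)): [1, 3, 0, 6, 5, 4, 2]
After 10 (swap(5, 2)): [1, 3, 4, 6, 5, 0, 2]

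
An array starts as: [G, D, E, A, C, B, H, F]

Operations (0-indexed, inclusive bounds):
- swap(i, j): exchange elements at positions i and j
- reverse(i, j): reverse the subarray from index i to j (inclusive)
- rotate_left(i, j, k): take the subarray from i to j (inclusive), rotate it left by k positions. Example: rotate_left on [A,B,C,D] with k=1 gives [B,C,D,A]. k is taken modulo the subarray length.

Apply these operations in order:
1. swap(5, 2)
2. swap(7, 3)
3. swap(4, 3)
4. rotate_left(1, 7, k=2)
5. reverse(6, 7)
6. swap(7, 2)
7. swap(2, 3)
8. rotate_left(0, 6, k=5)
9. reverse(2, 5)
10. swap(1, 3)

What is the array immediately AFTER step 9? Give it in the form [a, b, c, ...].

Answer: [A, B, D, E, C, G, H, F]

Derivation:
After 1 (swap(5, 2)): [G, D, B, A, C, E, H, F]
After 2 (swap(7, 3)): [G, D, B, F, C, E, H, A]
After 3 (swap(4, 3)): [G, D, B, C, F, E, H, A]
After 4 (rotate_left(1, 7, k=2)): [G, C, F, E, H, A, D, B]
After 5 (reverse(6, 7)): [G, C, F, E, H, A, B, D]
After 6 (swap(7, 2)): [G, C, D, E, H, A, B, F]
After 7 (swap(2, 3)): [G, C, E, D, H, A, B, F]
After 8 (rotate_left(0, 6, k=5)): [A, B, G, C, E, D, H, F]
After 9 (reverse(2, 5)): [A, B, D, E, C, G, H, F]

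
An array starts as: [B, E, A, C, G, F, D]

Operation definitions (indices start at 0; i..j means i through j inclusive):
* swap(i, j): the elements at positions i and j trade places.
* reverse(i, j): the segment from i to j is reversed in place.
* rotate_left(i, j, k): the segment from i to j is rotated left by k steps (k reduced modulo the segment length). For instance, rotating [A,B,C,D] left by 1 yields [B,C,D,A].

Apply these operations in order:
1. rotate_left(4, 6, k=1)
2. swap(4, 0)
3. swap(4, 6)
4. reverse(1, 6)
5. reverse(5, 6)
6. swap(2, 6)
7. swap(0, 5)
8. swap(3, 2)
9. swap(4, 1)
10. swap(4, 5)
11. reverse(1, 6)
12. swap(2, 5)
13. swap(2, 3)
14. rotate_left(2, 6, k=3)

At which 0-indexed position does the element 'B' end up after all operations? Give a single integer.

Answer: 2

Derivation:
After 1 (rotate_left(4, 6, k=1)): [B, E, A, C, F, D, G]
After 2 (swap(4, 0)): [F, E, A, C, B, D, G]
After 3 (swap(4, 6)): [F, E, A, C, G, D, B]
After 4 (reverse(1, 6)): [F, B, D, G, C, A, E]
After 5 (reverse(5, 6)): [F, B, D, G, C, E, A]
After 6 (swap(2, 6)): [F, B, A, G, C, E, D]
After 7 (swap(0, 5)): [E, B, A, G, C, F, D]
After 8 (swap(3, 2)): [E, B, G, A, C, F, D]
After 9 (swap(4, 1)): [E, C, G, A, B, F, D]
After 10 (swap(4, 5)): [E, C, G, A, F, B, D]
After 11 (reverse(1, 6)): [E, D, B, F, A, G, C]
After 12 (swap(2, 5)): [E, D, G, F, A, B, C]
After 13 (swap(2, 3)): [E, D, F, G, A, B, C]
After 14 (rotate_left(2, 6, k=3)): [E, D, B, C, F, G, A]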